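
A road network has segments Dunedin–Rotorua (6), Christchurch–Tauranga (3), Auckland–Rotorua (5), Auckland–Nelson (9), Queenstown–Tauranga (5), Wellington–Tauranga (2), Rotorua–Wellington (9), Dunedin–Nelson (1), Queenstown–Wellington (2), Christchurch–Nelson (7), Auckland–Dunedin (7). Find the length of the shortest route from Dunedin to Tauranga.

A few of the Dunedin→Tauranga routes:
Dunedin→Auckland→Nelson→Christchurch→Tauranga: 7 + 9 + 7 + 3 = 26
Dunedin→Rotorua→Wellington→Tauranga: 6 + 9 + 2 = 17
Dunedin→Nelson→Christchurch→Tauranga: 1 + 7 + 3 = 11
Dunedin→Auckland→Rotorua→Wellington→Tauranga: 7 + 5 + 9 + 2 = 23
Dunedin→Rotorua→Wellington→Queenstown→Tauranga: 6 + 9 + 2 + 5 = 22
The minimum is 11 km.

11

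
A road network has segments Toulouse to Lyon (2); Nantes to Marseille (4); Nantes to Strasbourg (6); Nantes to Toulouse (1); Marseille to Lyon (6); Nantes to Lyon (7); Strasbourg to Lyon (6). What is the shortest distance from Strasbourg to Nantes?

6

Routes from Strasbourg to Nantes:
Strasbourg-Nantes: 6
Strasbourg-Lyon-Nantes: 6 + 7 = 13
Strasbourg-Lyon-Toulouse-Nantes: 6 + 2 + 1 = 9
Strasbourg-Lyon-Marseille-Nantes: 6 + 6 + 4 = 16
Shortest: 6.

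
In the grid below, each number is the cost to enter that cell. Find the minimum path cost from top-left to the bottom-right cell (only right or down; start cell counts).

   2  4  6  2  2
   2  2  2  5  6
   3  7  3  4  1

16

Best path: r0c0 → r1c0 → r1c1 → r1c2 → r2c2 → r2c3 → r2c4
Cost: 2 + 2 + 2 + 2 + 3 + 4 + 1 = 16
For comparison, the top-then-right route costs 23.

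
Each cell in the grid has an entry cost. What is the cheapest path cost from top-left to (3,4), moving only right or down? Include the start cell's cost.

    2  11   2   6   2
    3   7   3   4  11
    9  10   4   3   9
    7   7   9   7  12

41

Cheapest: (0,0) -> (1,0) -> (1,1) -> (1,2) -> (1,3) -> (2,3) -> (3,3) -> (3,4)
  2 + 3 + 7 + 3 + 4 + 3 + 7 + 12 = 41
(Top row then right column would cost 55.)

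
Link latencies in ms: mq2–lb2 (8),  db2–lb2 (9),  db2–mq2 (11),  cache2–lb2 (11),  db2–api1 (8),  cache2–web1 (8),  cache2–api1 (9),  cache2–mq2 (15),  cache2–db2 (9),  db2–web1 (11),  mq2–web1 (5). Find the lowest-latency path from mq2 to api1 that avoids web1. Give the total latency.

Some routes from mq2 to api1 avoiding web1:
mq2 -> lb2 -> db2 -> api1: 8 + 9 + 8 = 25
mq2 -> cache2 -> api1: 15 + 9 = 24
mq2 -> db2 -> api1: 11 + 8 = 19
Best route has total 19 ms.

19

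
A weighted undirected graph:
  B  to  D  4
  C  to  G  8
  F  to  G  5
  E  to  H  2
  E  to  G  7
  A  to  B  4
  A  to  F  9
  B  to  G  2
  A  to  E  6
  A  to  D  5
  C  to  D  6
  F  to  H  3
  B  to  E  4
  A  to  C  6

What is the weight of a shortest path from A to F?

Some routes from A to F:
A - D - B - G - F: 5 + 4 + 2 + 5 = 16
A - F: 9
A - E - H - F: 6 + 2 + 3 = 11
A - B - E - H - F: 4 + 4 + 2 + 3 = 13
A - E - B - G - F: 6 + 4 + 2 + 5 = 17
A - B - G - F: 4 + 2 + 5 = 11
Shortest: 9.

9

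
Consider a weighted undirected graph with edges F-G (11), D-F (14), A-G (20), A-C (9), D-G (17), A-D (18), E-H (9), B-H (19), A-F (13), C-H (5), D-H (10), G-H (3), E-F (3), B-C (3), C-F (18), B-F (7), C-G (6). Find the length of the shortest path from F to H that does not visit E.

Checking several routes:
F -> B -> C -> H: 7 + 3 + 5 = 15
F -> B -> C -> G -> H: 7 + 3 + 6 + 3 = 19
F -> G -> H: 11 + 3 = 14
Shortest: 14.

14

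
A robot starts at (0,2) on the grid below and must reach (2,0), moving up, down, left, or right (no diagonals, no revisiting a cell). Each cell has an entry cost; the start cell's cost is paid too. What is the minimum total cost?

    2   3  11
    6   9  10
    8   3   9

30

Take [0,2] → [0,1] → [0,0] → [1,0] → [2,0] for a total of 11 + 3 + 2 + 6 + 8 = 30.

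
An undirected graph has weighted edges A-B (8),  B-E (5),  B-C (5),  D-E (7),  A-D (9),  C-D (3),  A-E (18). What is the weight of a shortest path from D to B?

8

Some routes from D to B:
D → A → E → B: 9 + 18 + 5 = 32
D → E → B: 7 + 5 = 12
D → A → B: 9 + 8 = 17
D → C → B: 3 + 5 = 8
Best route has total 8.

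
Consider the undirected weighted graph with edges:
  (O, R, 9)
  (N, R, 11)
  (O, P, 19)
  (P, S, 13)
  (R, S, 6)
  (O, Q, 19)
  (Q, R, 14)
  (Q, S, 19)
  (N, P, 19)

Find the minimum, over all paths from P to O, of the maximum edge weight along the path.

Some routes from P to O:
P - S - Q - R - O: max(13, 19, 14, 9) = 19
P - S - Q - O: max(13, 19, 19) = 19
P - S - R - O: max(13, 6, 9) = 13
P - S - R - Q - O: max(13, 6, 14, 19) = 19
P - O: max(19) = 19
The minimum achievable maximum is 13.

13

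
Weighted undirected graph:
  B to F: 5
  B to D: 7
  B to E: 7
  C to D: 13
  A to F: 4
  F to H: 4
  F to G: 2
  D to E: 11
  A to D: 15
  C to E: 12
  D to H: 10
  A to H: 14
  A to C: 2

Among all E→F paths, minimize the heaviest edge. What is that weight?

7

Comparing a few candidate routes:
E -> B -> D -> H -> F: max(7, 7, 10, 4) = 10
E -> B -> F: max(7, 5) = 7
E -> D -> B -> F: max(11, 7, 5) = 11
E -> C -> A -> F: max(12, 2, 4) = 12
E -> D -> H -> F: max(11, 10, 4) = 11
Smallest bottleneck: 7.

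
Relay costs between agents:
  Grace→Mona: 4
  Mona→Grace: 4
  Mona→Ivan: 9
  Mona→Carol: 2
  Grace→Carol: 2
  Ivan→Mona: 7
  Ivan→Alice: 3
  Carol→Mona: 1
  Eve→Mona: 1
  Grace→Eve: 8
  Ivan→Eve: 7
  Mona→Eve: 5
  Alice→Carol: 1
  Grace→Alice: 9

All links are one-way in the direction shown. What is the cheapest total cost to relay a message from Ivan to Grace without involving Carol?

11

Paths from Ivan to Grace avoiding Carol:
Ivan→Mona→Grace: 7 + 4 = 11
Ivan→Eve→Mona→Grace: 7 + 1 + 4 = 12
The minimum is 11.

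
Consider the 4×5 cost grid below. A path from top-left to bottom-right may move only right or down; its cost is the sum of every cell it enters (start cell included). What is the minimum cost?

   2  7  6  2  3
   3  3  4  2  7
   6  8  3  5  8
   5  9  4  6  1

26

Cheapest: r0c0 → r1c0 → r1c1 → r1c2 → r1c3 → r2c3 → r3c3 → r3c4
  2 + 3 + 3 + 4 + 2 + 5 + 6 + 1 = 26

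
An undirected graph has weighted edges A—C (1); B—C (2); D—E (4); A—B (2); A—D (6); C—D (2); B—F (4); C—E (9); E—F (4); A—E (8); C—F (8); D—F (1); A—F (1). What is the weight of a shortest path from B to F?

Some routes from B to F:
B → C → A → F: 2 + 1 + 1 = 4
B → F: 4
B → A → F: 2 + 1 = 3
B → C → D → F: 2 + 2 + 1 = 5
The minimum is 3.

3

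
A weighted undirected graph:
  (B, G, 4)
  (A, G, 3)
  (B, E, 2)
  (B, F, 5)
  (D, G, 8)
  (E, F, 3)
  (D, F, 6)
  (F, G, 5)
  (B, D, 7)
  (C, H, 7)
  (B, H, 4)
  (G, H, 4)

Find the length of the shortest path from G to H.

4

Comparing a few candidate routes:
G -> F -> B -> H: 5 + 5 + 4 = 14
G -> H: 4
G -> B -> H: 4 + 4 = 8
G -> F -> E -> B -> H: 5 + 3 + 2 + 4 = 14
Best route has total 4.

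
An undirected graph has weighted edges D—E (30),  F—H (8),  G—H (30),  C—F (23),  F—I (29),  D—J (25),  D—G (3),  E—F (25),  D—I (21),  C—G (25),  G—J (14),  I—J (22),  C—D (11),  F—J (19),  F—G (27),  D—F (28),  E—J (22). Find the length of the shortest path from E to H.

33

Comparing a few candidate routes:
E -> F -> H: 25 + 8 = 33
E -> D -> G -> H: 30 + 3 + 30 = 63
E -> J -> F -> H: 22 + 19 + 8 = 49
Shortest: 33.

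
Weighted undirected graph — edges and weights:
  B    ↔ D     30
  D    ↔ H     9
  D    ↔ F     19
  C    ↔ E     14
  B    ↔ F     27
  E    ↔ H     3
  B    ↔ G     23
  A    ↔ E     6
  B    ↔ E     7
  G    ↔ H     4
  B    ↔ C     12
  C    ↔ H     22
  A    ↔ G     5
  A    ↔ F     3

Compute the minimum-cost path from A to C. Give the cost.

Checking several routes:
A -> G -> H -> E -> C: 5 + 4 + 3 + 14 = 26
A -> E -> B -> C: 6 + 7 + 12 = 25
A -> E -> H -> C: 6 + 3 + 22 = 31
A -> E -> C: 6 + 14 = 20
Best route has total 20.

20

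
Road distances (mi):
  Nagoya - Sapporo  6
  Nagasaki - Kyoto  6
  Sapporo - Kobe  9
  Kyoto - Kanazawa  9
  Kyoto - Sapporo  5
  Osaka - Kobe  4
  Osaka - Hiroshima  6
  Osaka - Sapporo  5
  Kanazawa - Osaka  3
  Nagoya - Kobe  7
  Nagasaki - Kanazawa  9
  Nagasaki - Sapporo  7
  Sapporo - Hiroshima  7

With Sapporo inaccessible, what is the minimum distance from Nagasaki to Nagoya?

23

Candidate routes:
Nagasaki → Kanazawa → Osaka → Kobe → Nagoya: 9 + 3 + 4 + 7 = 23
Nagasaki → Kyoto → Kanazawa → Osaka → Kobe → Nagoya: 6 + 9 + 3 + 4 + 7 = 29
The minimum is 23 mi.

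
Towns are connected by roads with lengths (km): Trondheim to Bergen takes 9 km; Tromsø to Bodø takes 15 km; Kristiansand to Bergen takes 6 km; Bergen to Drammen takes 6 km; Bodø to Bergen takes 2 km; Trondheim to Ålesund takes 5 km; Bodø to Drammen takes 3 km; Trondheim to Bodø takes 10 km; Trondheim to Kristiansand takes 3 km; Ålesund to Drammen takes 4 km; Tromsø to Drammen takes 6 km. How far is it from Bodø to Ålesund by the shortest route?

Comparing a few candidate routes:
Bodø→Bergen→Drammen→Ålesund: 2 + 6 + 4 = 12
Bodø→Drammen→Ålesund: 3 + 4 = 7
Bodø→Bergen→Trondheim→Ålesund: 2 + 9 + 5 = 16
Bodø→Trondheim→Ålesund: 10 + 5 = 15
Bodø→Bergen→Kristiansand→Trondheim→Ålesund: 2 + 6 + 3 + 5 = 16
Best route has total 7 km.

7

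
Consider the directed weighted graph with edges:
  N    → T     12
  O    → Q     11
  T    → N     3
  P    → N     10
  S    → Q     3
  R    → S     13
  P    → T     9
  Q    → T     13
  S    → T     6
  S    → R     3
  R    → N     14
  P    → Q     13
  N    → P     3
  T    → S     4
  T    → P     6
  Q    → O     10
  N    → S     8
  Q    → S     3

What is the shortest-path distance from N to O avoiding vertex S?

26

Candidate routes:
N -> T -> P -> Q -> O: 12 + 6 + 13 + 10 = 41
N -> P -> Q -> O: 3 + 13 + 10 = 26
Shortest: 26.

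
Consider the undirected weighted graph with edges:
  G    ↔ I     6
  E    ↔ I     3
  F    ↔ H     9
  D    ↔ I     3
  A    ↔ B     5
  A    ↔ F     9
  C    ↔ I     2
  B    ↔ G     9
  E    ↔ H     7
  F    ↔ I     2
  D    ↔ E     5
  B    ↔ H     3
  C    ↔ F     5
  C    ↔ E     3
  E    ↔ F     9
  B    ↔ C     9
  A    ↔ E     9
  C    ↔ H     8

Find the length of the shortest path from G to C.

8

Checking several routes:
G→I→E→C: 6 + 3 + 3 = 12
G→I→C: 6 + 2 = 8
G→I→F→C: 6 + 2 + 5 = 13
Best route has total 8.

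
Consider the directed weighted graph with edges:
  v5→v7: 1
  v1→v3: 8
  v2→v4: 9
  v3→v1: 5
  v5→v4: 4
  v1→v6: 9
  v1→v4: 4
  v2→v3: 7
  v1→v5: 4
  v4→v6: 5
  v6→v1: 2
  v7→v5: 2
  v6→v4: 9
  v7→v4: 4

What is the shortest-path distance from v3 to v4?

9

Checking several routes:
v3 → v1 → v5 → v4: 5 + 4 + 4 = 13
v3 → v1 → v4: 5 + 4 = 9
v3 → v1 → v5 → v7 → v4: 5 + 4 + 1 + 4 = 14
Best route has total 9.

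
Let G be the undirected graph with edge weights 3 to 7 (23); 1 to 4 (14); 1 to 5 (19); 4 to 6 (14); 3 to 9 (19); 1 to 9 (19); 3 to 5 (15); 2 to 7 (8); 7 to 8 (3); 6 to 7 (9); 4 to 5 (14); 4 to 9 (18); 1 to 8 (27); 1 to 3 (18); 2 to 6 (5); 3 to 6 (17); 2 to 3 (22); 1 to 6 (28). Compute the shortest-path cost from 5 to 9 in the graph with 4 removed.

Checking several routes:
5-3-6-1-9: 15 + 17 + 28 + 19 = 79
5-1-3-9: 19 + 18 + 19 = 56
5-1-9: 19 + 19 = 38
5-3-9: 15 + 19 = 34
5-3-1-9: 15 + 18 + 19 = 52
The minimum is 34.

34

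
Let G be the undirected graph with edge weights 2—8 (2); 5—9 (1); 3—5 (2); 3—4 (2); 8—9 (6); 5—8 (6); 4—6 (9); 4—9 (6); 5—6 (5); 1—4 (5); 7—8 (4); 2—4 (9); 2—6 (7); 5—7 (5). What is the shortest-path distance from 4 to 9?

5

Checking several routes:
4 - 3 - 5 - 9: 2 + 2 + 1 = 5
4 - 9: 6
4 - 6 - 5 - 9: 9 + 5 + 1 = 15
The minimum is 5.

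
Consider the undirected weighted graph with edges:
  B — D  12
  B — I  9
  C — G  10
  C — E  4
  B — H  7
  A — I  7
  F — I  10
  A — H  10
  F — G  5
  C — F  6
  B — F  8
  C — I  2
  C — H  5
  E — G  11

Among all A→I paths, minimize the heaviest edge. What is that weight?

7

A few of the A→I routes:
A-H-C-G-F-I: max(10, 5, 10, 5, 10) = 10
A-H-C-F-B-I: max(10, 5, 6, 8, 9) = 10
A-I: max(7) = 7
A-H-C-F-I: max(10, 5, 6, 10) = 10
Best route has worst link 7.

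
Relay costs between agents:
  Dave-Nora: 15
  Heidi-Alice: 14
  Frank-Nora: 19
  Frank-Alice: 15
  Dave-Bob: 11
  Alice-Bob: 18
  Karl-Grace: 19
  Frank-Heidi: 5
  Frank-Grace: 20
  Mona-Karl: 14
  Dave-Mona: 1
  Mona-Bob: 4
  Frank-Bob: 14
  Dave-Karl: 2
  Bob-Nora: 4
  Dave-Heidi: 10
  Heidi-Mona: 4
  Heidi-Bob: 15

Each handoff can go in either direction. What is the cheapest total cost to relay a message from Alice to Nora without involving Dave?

A few of the Alice→Nora routes:
Alice - Frank - Heidi - Mona - Bob - Nora: 15 + 5 + 4 + 4 + 4 = 32
Alice - Heidi - Mona - Bob - Nora: 14 + 4 + 4 + 4 = 26
Alice - Bob - Nora: 18 + 4 = 22
The minimum is 22.

22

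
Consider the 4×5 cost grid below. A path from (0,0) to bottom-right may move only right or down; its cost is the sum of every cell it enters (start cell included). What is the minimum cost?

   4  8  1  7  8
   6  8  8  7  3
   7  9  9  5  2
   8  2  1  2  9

Cheapest: (0,0)→(1,0)→(2,0)→(3,0)→(3,1)→(3,2)→(3,3)→(3,4)
  4 + 6 + 7 + 8 + 2 + 1 + 2 + 9 = 39

39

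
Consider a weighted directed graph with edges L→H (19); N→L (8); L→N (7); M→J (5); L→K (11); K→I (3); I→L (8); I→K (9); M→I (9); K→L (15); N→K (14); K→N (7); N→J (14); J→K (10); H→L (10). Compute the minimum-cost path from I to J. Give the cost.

29

Candidate routes:
I → K → N → J: 9 + 7 + 14 = 30
I → L → N → J: 8 + 7 + 14 = 29
I → L → K → N → J: 8 + 11 + 7 + 14 = 40
I → K → L → N → J: 9 + 15 + 7 + 14 = 45
The minimum is 29.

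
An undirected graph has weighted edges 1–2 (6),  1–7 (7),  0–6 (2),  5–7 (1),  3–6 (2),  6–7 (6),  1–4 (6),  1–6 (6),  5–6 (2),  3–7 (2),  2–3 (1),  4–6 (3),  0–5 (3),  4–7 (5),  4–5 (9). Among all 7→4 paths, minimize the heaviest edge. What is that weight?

3

Checking several routes:
7 - 3 - 6 - 4: max(2, 2, 3) = 3
7 - 5 - 0 - 6 - 4: max(1, 3, 2, 3) = 3
7 - 5 - 6 - 4: max(1, 2, 3) = 3
Best route has worst link 3.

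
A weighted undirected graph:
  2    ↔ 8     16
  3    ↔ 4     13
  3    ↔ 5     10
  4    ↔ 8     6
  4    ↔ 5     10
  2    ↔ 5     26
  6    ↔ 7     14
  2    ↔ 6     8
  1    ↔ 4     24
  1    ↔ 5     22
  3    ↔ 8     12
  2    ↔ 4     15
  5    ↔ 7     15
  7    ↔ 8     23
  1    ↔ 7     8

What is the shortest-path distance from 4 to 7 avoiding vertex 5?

Some routes from 4 to 7 avoiding 5:
4 -> 2 -> 6 -> 7: 15 + 8 + 14 = 37
4 -> 3 -> 8 -> 7: 13 + 12 + 23 = 48
4 -> 8 -> 2 -> 6 -> 7: 6 + 16 + 8 + 14 = 44
4 -> 1 -> 7: 24 + 8 = 32
4 -> 8 -> 7: 6 + 23 = 29
4 -> 2 -> 8 -> 7: 15 + 16 + 23 = 54
Best route has total 29.

29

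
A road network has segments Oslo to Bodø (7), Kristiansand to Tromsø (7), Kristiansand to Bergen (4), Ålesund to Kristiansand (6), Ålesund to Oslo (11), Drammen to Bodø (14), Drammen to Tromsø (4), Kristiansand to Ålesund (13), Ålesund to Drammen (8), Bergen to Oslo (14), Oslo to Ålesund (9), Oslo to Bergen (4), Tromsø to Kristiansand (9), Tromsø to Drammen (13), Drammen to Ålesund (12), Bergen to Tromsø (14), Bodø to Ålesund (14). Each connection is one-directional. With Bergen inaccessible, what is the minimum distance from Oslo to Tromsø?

21

Paths from Oslo to Tromsø avoiding Bergen:
Oslo→Ålesund→Drammen→Tromsø: 9 + 8 + 4 = 21
Oslo→Bodø→Ålesund→Kristiansand→Tromsø: 7 + 14 + 6 + 7 = 34
Oslo→Bodø→Ålesund→Drammen→Tromsø: 7 + 14 + 8 + 4 = 33
Oslo→Ålesund→Kristiansand→Tromsø: 9 + 6 + 7 = 22
Shortest: 21 km.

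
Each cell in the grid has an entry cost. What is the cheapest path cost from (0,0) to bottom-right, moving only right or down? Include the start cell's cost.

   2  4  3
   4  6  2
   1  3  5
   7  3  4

Path r0c0→r1c0→r2c0→r2c1→r3c1→r3c2: 2 + 4 + 1 + 3 + 3 + 4 = 17.

17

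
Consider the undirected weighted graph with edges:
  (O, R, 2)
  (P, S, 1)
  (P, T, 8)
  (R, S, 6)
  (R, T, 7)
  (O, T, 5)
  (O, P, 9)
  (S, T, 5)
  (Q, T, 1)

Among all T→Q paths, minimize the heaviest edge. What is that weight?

1

Routes from T to Q:
T→Q: max(1) = 1
The minimum achievable maximum is 1.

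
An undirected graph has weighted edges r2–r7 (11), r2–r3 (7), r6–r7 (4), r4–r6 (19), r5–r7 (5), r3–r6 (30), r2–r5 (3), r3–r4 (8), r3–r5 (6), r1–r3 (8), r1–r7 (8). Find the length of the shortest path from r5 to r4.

14

Checking several routes:
r5→r2→r3→r4: 3 + 7 + 8 = 18
r5→r2→r7→r6→r4: 3 + 11 + 4 + 19 = 37
r5→r7→r2→r3→r4: 5 + 11 + 7 + 8 = 31
r5→r3→r4: 6 + 8 = 14
r5→r7→r6→r4: 5 + 4 + 19 = 28
r5→r7→r1→r3→r4: 5 + 8 + 8 + 8 = 29
Best route has total 14.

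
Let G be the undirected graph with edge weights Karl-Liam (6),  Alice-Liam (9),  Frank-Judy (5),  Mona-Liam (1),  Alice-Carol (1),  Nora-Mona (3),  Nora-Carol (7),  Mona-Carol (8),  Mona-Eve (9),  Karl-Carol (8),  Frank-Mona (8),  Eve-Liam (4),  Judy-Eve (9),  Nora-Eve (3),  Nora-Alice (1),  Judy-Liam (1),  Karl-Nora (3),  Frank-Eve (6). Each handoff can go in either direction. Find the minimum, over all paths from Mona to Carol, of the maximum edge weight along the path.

3

A few of the Mona→Carol routes:
Mona→Liam→Karl→Nora→Alice→Carol: max(1, 6, 3, 1, 1) = 6
Mona→Liam→Eve→Nora→Alice→Carol: max(1, 4, 3, 1, 1) = 4
Mona→Liam→Judy→Frank→Eve→Nora→Alice→Carol: max(1, 1, 5, 6, 3, 1, 1) = 6
Mona→Nora→Alice→Carol: max(3, 1, 1) = 3
Best route has worst link 3.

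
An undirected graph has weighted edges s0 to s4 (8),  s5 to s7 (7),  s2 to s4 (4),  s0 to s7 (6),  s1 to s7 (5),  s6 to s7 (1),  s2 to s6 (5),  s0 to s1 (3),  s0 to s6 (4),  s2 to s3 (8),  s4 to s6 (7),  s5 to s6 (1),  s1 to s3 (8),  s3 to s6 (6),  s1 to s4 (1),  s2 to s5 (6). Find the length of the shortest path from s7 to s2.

6

A few of the s7→s2 routes:
s7-s6-s2: 1 + 5 = 6
s7-s6-s5-s2: 1 + 1 + 6 = 8
s7-s1-s4-s2: 5 + 1 + 4 = 10
Shortest: 6.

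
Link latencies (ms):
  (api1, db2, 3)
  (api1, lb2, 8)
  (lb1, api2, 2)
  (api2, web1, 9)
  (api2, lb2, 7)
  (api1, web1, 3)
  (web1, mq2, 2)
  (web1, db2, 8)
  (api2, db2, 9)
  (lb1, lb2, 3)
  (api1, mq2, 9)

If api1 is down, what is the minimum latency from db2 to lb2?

Paths from db2 to lb2 avoiding api1:
db2 - api2 - lb2: 9 + 7 = 16
db2 - web1 - api2 - lb2: 8 + 9 + 7 = 24
db2 - api2 - lb1 - lb2: 9 + 2 + 3 = 14
db2 - web1 - api2 - lb1 - lb2: 8 + 9 + 2 + 3 = 22
Best route has total 14 ms.

14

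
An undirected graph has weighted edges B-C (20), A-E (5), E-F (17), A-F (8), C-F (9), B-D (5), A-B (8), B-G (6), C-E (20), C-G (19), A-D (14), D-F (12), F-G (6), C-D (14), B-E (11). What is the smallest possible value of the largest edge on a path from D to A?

Checking several routes:
D→F→A: max(12, 8) = 12
D→B→A: max(5, 8) = 8
D→B→E→A: max(5, 11, 5) = 11
D→B→G→F→A: max(5, 6, 6, 8) = 8
The minimum achievable maximum is 8.

8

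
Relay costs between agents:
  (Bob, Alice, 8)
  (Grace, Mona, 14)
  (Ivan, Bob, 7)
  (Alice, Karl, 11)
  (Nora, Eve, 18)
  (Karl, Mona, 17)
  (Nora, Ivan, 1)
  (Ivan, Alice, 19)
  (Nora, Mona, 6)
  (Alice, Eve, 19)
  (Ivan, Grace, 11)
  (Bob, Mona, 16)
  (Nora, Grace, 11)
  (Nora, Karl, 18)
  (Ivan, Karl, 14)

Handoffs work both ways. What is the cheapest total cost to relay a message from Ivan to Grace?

A few of the Ivan→Grace routes:
Ivan→Grace: 11
Ivan→Nora→Mona→Grace: 1 + 6 + 14 = 21
Ivan→Nora→Grace: 1 + 11 = 12
Ivan→Bob→Mona→Grace: 7 + 16 + 14 = 37
Best route has total 11.

11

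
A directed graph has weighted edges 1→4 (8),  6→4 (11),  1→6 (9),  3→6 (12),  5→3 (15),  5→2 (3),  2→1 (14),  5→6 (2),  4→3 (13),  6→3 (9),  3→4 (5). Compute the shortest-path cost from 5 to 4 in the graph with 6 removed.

Candidate routes:
5 → 3 → 4: 15 + 5 = 20
5 → 2 → 1 → 4: 3 + 14 + 8 = 25
The minimum is 20.

20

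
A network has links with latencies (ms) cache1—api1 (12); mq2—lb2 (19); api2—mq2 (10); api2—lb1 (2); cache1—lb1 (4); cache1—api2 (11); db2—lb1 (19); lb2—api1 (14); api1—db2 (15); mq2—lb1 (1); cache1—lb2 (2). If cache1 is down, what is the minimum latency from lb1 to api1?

Candidate routes:
lb1→mq2→lb2→api1: 1 + 19 + 14 = 34
lb1→db2→api1: 19 + 15 = 34
lb1→api2→mq2→lb2→api1: 2 + 10 + 19 + 14 = 45
Shortest: 34 ms.

34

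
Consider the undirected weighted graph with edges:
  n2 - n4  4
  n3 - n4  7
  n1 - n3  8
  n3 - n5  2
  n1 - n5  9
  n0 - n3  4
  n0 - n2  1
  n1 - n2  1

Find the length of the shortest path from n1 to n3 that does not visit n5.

6

Candidate routes:
n1 - n3: 8
n1 - n2 - n4 - n3: 1 + 4 + 7 = 12
n1 - n2 - n0 - n3: 1 + 1 + 4 = 6
Shortest: 6.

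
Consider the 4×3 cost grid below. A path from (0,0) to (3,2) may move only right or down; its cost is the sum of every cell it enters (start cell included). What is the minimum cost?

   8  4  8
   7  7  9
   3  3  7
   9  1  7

One optimal route is (0,0) -> (1,0) -> (2,0) -> (2,1) -> (3,1) -> (3,2).
Its cost is 8 + 7 + 3 + 3 + 1 + 7 = 29.
(Top row then right column would cost 43.)

29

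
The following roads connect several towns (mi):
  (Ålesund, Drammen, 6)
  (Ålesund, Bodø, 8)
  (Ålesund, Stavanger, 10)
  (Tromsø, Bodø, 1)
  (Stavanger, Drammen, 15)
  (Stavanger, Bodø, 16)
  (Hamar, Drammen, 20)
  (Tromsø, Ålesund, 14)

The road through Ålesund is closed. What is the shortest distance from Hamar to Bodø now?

Candidate routes:
Hamar→Drammen→Stavanger→Bodø: 20 + 15 + 16 = 51
Best route has total 51 mi.

51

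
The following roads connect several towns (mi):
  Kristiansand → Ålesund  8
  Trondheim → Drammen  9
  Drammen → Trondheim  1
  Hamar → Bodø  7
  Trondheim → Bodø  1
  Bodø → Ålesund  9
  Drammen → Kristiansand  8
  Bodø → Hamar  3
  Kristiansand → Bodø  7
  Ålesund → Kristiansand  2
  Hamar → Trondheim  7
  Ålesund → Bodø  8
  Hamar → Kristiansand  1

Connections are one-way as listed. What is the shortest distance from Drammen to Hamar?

Routes from Drammen to Hamar:
Drammen -> Kristiansand -> Ålesund -> Bodø -> Hamar: 8 + 8 + 8 + 3 = 27
Drammen -> Kristiansand -> Bodø -> Hamar: 8 + 7 + 3 = 18
Drammen -> Trondheim -> Bodø -> Hamar: 1 + 1 + 3 = 5
The minimum is 5 mi.

5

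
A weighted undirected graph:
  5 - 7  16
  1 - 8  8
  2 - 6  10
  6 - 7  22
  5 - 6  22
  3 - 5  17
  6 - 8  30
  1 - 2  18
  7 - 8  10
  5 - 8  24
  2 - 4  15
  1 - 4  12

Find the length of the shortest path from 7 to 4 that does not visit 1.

Routes from 7 to 4 avoiding 1:
7 -> 6 -> 2 -> 4: 22 + 10 + 15 = 47
7 -> 8 -> 6 -> 2 -> 4: 10 + 30 + 10 + 15 = 65
7 -> 8 -> 5 -> 6 -> 2 -> 4: 10 + 24 + 22 + 10 + 15 = 81
7 -> 5 -> 8 -> 6 -> 2 -> 4: 16 + 24 + 30 + 10 + 15 = 95
7 -> 5 -> 6 -> 2 -> 4: 16 + 22 + 10 + 15 = 63
Best route has total 47.

47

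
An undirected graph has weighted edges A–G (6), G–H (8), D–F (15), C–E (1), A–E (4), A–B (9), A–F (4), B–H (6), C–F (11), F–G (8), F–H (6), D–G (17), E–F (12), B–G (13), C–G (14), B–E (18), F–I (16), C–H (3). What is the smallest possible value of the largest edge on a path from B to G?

Checking several routes:
B - H - C - E - A - G: max(6, 3, 1, 4, 6) = 6
B - H - F - A - G: max(6, 6, 4, 6) = 6
B - H - F - G: max(6, 6, 8) = 8
Best route has worst link 6.

6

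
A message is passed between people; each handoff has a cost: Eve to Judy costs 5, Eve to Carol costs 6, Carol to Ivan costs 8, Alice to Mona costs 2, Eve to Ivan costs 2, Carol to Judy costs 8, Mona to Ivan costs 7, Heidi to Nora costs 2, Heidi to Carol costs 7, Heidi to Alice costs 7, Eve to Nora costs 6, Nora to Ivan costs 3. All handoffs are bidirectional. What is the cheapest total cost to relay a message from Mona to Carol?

Comparing a few candidate routes:
Mona → Ivan → Nora → Eve → Carol: 7 + 3 + 6 + 6 = 22
Mona → Ivan → Carol: 7 + 8 = 15
Mona → Ivan → Nora → Heidi → Carol: 7 + 3 + 2 + 7 = 19
Mona → Ivan → Eve → Carol: 7 + 2 + 6 = 15
Mona → Alice → Heidi → Carol: 2 + 7 + 7 = 16
Mona → Ivan → Eve → Judy → Carol: 7 + 2 + 5 + 8 = 22
Shortest: 15.

15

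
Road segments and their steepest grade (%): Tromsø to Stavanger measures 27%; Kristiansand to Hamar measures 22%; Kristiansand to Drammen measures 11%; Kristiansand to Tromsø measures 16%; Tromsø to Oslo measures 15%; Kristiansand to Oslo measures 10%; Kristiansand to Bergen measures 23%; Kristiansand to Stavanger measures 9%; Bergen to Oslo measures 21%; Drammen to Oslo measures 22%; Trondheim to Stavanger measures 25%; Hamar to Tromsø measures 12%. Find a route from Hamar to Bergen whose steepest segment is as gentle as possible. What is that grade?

Some routes from Hamar to Bergen:
Hamar-Kristiansand-Drammen-Oslo-Bergen: max(22, 11, 22, 21) = 22
Hamar-Tromsø-Kristiansand-Oslo-Bergen: max(12, 16, 10, 21) = 21
Hamar-Tromsø-Kristiansand-Drammen-Oslo-Bergen: max(12, 16, 11, 22, 21) = 22
Hamar-Tromsø-Oslo-Bergen: max(12, 15, 21) = 21
Best route has worst link 21%.

21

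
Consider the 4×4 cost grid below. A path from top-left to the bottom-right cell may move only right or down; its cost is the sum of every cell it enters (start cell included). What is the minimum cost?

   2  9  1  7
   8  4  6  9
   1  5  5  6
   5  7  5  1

27

One optimal route is (0,0) (1,0) (2,0) (2,1) (2,2) (3,2) (3,3).
Its cost is 2 + 8 + 1 + 5 + 5 + 5 + 1 = 27.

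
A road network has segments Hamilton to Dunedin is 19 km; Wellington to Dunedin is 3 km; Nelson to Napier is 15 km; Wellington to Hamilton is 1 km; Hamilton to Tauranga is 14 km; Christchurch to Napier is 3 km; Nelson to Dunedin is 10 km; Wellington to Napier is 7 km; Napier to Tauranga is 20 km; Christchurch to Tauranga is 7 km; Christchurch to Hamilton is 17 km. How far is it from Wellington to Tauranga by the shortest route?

Comparing a few candidate routes:
Wellington → Hamilton → Tauranga: 1 + 14 = 15
Wellington → Napier → Christchurch → Tauranga: 7 + 3 + 7 = 17
Wellington → Hamilton → Christchurch → Tauranga: 1 + 17 + 7 = 25
Shortest: 15 km.

15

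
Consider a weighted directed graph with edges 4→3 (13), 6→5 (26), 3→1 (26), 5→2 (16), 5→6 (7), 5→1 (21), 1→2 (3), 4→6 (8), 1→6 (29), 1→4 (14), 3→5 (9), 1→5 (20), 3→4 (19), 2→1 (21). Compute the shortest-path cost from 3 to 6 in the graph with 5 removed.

27

Routes from 3 to 6 avoiding 5:
3 → 1 → 4 → 6: 26 + 14 + 8 = 48
3 → 4 → 6: 19 + 8 = 27
3 → 1 → 6: 26 + 29 = 55
Shortest: 27.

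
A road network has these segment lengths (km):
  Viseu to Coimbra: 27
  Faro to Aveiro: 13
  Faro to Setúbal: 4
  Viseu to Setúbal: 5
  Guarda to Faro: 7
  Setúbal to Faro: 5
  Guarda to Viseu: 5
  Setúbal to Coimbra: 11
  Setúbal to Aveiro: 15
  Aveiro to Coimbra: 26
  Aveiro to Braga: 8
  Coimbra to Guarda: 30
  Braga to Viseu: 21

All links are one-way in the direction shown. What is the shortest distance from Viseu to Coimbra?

Candidate routes:
Viseu→Setúbal→Faro→Aveiro→Coimbra: 5 + 5 + 13 + 26 = 49
Viseu→Coimbra: 27
Viseu→Setúbal→Aveiro→Coimbra: 5 + 15 + 26 = 46
Viseu→Setúbal→Coimbra: 5 + 11 = 16
The minimum is 16 km.

16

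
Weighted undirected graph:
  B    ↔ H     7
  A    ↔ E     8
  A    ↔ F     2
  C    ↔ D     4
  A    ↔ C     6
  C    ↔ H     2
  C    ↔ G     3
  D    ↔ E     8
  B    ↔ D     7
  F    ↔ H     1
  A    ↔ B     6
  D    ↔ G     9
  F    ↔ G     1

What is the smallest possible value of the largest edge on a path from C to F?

A few of the C→F routes:
C - G - F: max(3, 1) = 3
C - H - F: max(2, 1) = 2
C - D - B - H - F: max(4, 7, 7, 1) = 7
C - H - B - A - F: max(2, 7, 6, 2) = 7
C - D - B - A - F: max(4, 7, 6, 2) = 7
C - A - F: max(6, 2) = 6
Smallest bottleneck: 2.

2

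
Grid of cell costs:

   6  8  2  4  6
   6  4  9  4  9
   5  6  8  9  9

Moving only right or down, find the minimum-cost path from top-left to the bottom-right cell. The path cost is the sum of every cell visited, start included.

42

One optimal route is [0,0] [0,1] [0,2] [0,3] [1,3] [1,4] [2,4].
Its cost is 6 + 8 + 2 + 4 + 4 + 9 + 9 = 42.
(Top row then right column would cost 44.)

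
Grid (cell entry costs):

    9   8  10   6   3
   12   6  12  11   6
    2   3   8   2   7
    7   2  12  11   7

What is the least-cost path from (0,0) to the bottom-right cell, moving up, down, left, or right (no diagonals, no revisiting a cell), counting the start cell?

50

Path (0,0)→(0,1)→(1,1)→(2,1)→(2,2)→(2,3)→(2,4)→(3,4): 9 + 8 + 6 + 3 + 8 + 2 + 7 + 7 = 50.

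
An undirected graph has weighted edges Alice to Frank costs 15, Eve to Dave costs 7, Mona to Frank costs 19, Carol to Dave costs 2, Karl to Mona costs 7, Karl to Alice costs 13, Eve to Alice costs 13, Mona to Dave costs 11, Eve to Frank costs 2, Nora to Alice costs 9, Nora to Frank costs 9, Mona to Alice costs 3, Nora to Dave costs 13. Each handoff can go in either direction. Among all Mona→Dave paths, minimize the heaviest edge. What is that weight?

9

Some routes from Mona to Dave:
Mona -> Alice -> Eve -> Dave: max(3, 13, 7) = 13
Mona -> Dave: max(11) = 11
Mona -> Alice -> Nora -> Frank -> Eve -> Dave: max(3, 9, 9, 2, 7) = 9
Smallest bottleneck: 9.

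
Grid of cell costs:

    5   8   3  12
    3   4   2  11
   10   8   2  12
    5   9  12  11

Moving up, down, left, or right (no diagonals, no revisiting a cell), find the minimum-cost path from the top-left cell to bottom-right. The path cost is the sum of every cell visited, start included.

39

Best path: r0c0→r1c0→r1c1→r1c2→r2c2→r2c3→r3c3
Cost: 5 + 3 + 4 + 2 + 2 + 12 + 11 = 39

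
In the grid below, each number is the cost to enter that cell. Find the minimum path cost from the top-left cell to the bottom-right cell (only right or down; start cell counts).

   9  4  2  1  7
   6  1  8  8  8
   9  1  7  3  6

One optimal route is r0c0→r0c1→r1c1→r2c1→r2c2→r2c3→r2c4.
Its cost is 9 + 4 + 1 + 1 + 7 + 3 + 6 = 31.
For comparison, the top-then-right route costs 37.

31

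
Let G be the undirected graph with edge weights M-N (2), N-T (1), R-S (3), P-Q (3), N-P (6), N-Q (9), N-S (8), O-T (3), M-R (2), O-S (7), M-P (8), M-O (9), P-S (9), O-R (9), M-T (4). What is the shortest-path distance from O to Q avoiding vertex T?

19

Some routes from O to Q avoiding T:
O→M→N→Q: 9 + 2 + 9 = 20
O→M→N→P→Q: 9 + 2 + 6 + 3 = 20
O→R→M→P→Q: 9 + 2 + 8 + 3 = 22
O→S→P→Q: 7 + 9 + 3 = 19
O→M→P→Q: 9 + 8 + 3 = 20
Shortest: 19.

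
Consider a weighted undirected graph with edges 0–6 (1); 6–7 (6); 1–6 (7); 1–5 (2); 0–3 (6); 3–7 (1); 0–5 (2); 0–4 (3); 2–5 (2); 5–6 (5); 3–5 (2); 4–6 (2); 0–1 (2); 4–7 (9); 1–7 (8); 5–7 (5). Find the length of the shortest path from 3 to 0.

Checking several routes:
3 → 5 → 0: 2 + 2 = 4
3 → 5 → 1 → 0: 2 + 2 + 2 = 6
3 → 5 → 6 → 0: 2 + 5 + 1 = 8
3 → 7 → 5 → 0: 1 + 5 + 2 = 8
3 → 0: 6
Best route has total 4.

4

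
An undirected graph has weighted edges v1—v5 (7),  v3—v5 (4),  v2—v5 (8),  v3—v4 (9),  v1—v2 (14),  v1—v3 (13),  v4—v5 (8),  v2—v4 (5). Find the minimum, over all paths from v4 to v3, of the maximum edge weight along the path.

8

A few of the v4→v3 routes:
v4 → v2 → v5 → v1 → v3: max(5, 8, 7, 13) = 13
v4 → v3: max(9) = 9
v4 → v5 → v3: max(8, 4) = 8
v4 → v2 → v5 → v3: max(5, 8, 4) = 8
The minimum achievable maximum is 8.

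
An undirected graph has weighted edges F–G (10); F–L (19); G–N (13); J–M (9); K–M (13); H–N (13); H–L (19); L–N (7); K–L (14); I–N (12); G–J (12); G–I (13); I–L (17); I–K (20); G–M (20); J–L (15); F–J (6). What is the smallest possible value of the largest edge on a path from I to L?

12

Some routes from I to L:
I-G-F-J-M-K-L: max(13, 10, 6, 9, 13, 14) = 14
I-G-N-L: max(13, 13, 7) = 13
I-N-G-J-M-K-L: max(12, 13, 12, 9, 13, 14) = 14
I-N-G-F-J-M-K-L: max(12, 13, 10, 6, 9, 13, 14) = 14
I-N-L: max(12, 7) = 12
The minimum achievable maximum is 12.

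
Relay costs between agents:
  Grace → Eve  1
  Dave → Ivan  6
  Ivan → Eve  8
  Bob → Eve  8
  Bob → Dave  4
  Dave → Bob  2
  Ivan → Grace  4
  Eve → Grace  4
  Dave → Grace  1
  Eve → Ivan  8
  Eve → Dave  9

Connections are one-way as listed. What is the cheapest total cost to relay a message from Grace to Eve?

1

Routes from Grace to Eve:
Grace→Eve: 1
Best route has total 1.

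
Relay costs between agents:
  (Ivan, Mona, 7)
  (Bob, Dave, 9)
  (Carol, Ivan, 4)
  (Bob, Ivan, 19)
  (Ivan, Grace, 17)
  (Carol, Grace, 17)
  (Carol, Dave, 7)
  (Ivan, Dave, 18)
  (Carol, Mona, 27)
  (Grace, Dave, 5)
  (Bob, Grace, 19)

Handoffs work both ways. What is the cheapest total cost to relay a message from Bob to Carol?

Comparing a few candidate routes:
Bob-Ivan-Carol: 19 + 4 = 23
Bob-Dave-Ivan-Carol: 9 + 18 + 4 = 31
Bob-Dave-Grace-Carol: 9 + 5 + 17 = 31
Bob-Dave-Carol: 9 + 7 = 16
Bob-Grace-Dave-Carol: 19 + 5 + 7 = 31
Shortest: 16.

16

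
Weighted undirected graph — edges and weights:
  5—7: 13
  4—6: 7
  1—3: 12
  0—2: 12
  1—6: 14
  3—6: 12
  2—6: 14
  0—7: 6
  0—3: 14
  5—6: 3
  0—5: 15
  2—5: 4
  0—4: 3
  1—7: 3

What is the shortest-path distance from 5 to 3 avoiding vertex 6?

Paths from 5 to 3 avoiding 6:
5 → 0 → 3: 15 + 14 = 29
5 → 7 → 0 → 3: 13 + 6 + 14 = 33
5 → 2 → 0 → 3: 4 + 12 + 14 = 30
5 → 0 → 7 → 1 → 3: 15 + 6 + 3 + 12 = 36
5 → 2 → 0 → 7 → 1 → 3: 4 + 12 + 6 + 3 + 12 = 37
5 → 7 → 1 → 3: 13 + 3 + 12 = 28
The minimum is 28.

28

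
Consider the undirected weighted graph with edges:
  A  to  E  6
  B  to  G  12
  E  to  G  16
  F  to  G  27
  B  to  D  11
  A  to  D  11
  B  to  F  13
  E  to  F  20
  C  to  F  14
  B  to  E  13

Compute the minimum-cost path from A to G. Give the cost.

A few of the A→G routes:
A → E → G: 6 + 16 = 22
A → D → B → G: 11 + 11 + 12 = 34
A → E → B → G: 6 + 13 + 12 = 31
Shortest: 22.

22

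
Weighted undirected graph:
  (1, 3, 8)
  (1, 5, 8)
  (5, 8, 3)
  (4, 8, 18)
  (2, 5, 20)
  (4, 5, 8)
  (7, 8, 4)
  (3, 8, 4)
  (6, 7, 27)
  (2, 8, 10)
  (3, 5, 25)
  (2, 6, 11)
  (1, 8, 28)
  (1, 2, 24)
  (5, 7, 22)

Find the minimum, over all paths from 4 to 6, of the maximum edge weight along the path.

Checking several routes:
4 - 5 - 8 - 2 - 6: max(8, 3, 10, 11) = 11
4 - 5 - 1 - 3 - 8 - 2 - 6: max(8, 8, 8, 4, 10, 11) = 11
4 - 8 - 2 - 6: max(18, 10, 11) = 18
Smallest bottleneck: 11.

11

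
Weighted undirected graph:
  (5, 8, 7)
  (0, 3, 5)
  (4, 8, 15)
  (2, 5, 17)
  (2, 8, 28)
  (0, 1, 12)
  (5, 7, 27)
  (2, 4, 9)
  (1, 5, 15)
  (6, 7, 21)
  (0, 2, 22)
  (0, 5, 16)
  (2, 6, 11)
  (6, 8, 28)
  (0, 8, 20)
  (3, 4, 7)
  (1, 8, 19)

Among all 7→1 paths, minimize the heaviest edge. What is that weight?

21

Some routes from 7 to 1:
7-6-2-5-0-3-4-8-1: max(21, 11, 17, 16, 5, 7, 15, 19) = 21
7-6-2-5-0-8-1: max(21, 11, 17, 16, 20, 19) = 21
7-6-2-5-0-1: max(21, 11, 17, 16, 12) = 21
Smallest bottleneck: 21.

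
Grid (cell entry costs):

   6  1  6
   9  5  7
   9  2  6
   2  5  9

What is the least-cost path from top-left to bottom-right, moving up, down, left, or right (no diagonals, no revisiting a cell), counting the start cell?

28

Path (0,0) (0,1) (1,1) (2,1) (3,1) (3,2): 6 + 1 + 5 + 2 + 5 + 9 = 28.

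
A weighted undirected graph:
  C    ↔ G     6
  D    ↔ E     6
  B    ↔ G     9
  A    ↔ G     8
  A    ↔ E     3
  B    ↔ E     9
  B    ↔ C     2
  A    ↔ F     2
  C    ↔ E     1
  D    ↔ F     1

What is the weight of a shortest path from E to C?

Comparing a few candidate routes:
E→B→C: 9 + 2 = 11
E→C: 1
E→A→G→C: 3 + 8 + 6 = 17
Best route has total 1.

1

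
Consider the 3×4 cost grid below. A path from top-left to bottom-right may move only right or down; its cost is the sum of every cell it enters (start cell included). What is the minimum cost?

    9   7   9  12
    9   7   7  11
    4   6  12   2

One optimal route is [0,0] [1,0] [2,0] [2,1] [2,2] [2,3].
Its cost is 9 + 9 + 4 + 6 + 12 + 2 = 42.
For comparison, the top-then-right route costs 50.

42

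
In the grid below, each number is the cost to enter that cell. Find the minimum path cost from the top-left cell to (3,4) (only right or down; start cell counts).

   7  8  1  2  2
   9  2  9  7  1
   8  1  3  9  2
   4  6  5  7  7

30

Take r0c0 -> r0c1 -> r0c2 -> r0c3 -> r0c4 -> r1c4 -> r2c4 -> r3c4 for a total of 7 + 8 + 1 + 2 + 2 + 1 + 2 + 7 = 30.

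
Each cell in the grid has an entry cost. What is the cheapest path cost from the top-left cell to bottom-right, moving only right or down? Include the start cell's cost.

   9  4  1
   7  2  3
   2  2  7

24

Cheapest: r0c0→r0c1→r0c2→r1c2→r2c2
  9 + 4 + 1 + 3 + 7 = 24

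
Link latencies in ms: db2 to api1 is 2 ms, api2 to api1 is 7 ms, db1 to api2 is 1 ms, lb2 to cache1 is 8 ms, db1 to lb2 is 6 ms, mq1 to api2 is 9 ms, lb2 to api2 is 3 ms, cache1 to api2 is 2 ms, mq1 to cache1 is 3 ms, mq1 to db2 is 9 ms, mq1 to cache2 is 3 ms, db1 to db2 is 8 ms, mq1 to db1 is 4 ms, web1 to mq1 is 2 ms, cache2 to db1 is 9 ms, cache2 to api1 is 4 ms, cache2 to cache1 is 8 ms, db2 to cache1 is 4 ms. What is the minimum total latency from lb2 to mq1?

Comparing a few candidate routes:
lb2 - api2 - mq1: 3 + 9 = 12
lb2 - db1 - mq1: 6 + 4 = 10
lb2 - api2 - cache1 - mq1: 3 + 2 + 3 = 8
lb2 - api2 - db1 - mq1: 3 + 1 + 4 = 8
lb2 - cache1 - mq1: 8 + 3 = 11
Shortest: 8 ms.

8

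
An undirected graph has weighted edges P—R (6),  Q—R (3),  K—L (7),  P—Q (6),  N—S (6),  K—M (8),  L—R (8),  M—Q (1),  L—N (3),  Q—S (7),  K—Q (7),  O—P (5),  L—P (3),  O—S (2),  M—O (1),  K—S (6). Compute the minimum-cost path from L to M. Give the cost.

A few of the L→M routes:
L → R → Q → M: 8 + 3 + 1 = 12
L → P → O → M: 3 + 5 + 1 = 9
L → P → R → Q → M: 3 + 6 + 3 + 1 = 13
L → P → Q → M: 3 + 6 + 1 = 10
L → N → S → O → M: 3 + 6 + 2 + 1 = 12
Best route has total 9.

9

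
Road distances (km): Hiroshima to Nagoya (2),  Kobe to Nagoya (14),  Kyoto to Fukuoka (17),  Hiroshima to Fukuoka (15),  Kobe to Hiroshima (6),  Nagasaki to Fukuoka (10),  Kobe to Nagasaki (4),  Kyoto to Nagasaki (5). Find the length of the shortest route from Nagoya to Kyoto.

17

Checking several routes:
Nagoya - Kobe - Nagasaki - Kyoto: 14 + 4 + 5 = 23
Nagoya - Hiroshima - Fukuoka - Nagasaki - Kyoto: 2 + 15 + 10 + 5 = 32
Nagoya - Hiroshima - Kobe - Nagasaki - Kyoto: 2 + 6 + 4 + 5 = 17
Nagoya - Kobe - Nagasaki - Fukuoka - Kyoto: 14 + 4 + 10 + 17 = 45
Nagoya - Hiroshima - Kobe - Nagasaki - Fukuoka - Kyoto: 2 + 6 + 4 + 10 + 17 = 39
Nagoya - Hiroshima - Fukuoka - Kyoto: 2 + 15 + 17 = 34
Shortest: 17 km.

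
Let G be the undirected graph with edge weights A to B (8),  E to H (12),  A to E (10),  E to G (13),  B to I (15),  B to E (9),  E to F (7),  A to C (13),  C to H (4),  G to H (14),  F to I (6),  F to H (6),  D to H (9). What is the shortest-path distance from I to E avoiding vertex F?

A few of the I→E routes:
I → B → A → E: 15 + 8 + 10 = 33
I → B → E: 15 + 9 = 24
I → B → A → C → H → E: 15 + 8 + 13 + 4 + 12 = 52
Best route has total 24.

24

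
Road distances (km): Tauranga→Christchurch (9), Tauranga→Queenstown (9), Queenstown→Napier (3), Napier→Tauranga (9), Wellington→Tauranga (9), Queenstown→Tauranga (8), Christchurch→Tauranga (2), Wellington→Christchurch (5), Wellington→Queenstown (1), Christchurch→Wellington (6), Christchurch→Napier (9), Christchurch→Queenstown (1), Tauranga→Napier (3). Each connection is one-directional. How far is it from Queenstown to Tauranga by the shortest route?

8

Routes from Queenstown to Tauranga:
Queenstown→Tauranga: 8
Queenstown→Napier→Tauranga: 3 + 9 = 12
Shortest: 8 km.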